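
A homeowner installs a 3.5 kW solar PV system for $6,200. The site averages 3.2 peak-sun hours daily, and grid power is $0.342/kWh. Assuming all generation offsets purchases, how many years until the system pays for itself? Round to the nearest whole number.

Daily generation = 3.5 kW × 3.2 h = 11.2 kWh
Annual generation = 11.2 × 365 = 4088 kWh
Annual savings = 4088 × $0.342 = $1,398.10
Payback = $6,200 / $1,398.10 = 4.43 years

4 years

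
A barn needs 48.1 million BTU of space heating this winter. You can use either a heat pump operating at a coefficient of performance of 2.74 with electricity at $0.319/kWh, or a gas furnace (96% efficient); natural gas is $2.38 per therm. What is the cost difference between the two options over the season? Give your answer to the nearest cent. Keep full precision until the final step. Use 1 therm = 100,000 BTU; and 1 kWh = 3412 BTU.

Heat load = 48.1 × 10⁶ BTU = 48,100,000 BTU
Gas: input = 48,100,000 / 0.96 = 50,104,167 BTU = 501 therm → 501 × $2.38 = $1,192.48
Heat pump: 48,100,000 BTU / 3412 = 14,100 kWh heat; / 2.74 = 5,145 kWh in → × $0.319 = $1,641.26
Difference = |$1,192.48 − $1,641.26| = $448.78

$448.78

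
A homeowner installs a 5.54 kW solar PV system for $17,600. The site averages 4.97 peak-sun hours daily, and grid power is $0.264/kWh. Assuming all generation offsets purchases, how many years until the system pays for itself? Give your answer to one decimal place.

Daily generation = 5.54 kW × 4.97 h = 27.53 kWh
Annual generation = 27.53 × 365 = 10050 kWh
Annual savings = 10050 × $0.264 = $2,653.16
Payback = $17,600 / $2,653.16 = 6.63 years

6.6 years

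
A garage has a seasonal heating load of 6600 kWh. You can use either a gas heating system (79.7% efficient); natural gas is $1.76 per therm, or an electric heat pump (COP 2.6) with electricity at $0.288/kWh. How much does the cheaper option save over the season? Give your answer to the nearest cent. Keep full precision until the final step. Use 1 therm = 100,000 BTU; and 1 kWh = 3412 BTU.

Heat load = 6600 kWh × 3412 = 22,519,200 BTU
Gas: input = 22,519,200 / 0.797 = 28,254,956 BTU = 282.5 therm → 282.5 × $1.76 = $497.29
Heat pump: 22,519,200 BTU / 3412 = 6,600 kWh heat; / 2.6 = 2,538 kWh in → × $0.288 = $731.08
Difference = |$497.29 − $731.08| = $233.79

$233.79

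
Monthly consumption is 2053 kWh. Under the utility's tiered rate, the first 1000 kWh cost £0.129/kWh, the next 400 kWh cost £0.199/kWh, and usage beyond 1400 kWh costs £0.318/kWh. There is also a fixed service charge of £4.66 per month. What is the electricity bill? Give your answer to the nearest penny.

First 1000 kWh × £0.129 = £129.00
Next 400 kWh × £0.199 = £79.60
Remaining 653 kWh × £0.318 = £207.65
Energy charge = £416.25; + service £4.66 = £420.91

£420.91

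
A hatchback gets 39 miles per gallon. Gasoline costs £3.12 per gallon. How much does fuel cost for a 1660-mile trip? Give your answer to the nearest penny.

£132.80

Fuel = 1660 mi / 39 mpg = 42.56 gal
Cost = 42.56 gal × £3.12/gal = £132.80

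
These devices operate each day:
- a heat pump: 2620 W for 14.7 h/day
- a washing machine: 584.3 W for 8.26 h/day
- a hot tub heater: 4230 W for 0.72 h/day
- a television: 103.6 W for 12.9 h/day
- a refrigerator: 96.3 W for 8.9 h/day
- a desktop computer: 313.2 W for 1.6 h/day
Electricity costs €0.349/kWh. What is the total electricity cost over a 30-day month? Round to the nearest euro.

€514

heat pump: 2620 W × 14.7 h × 30 d = 1,155,420 Wh = 1,155 kWh
washing machine: 584.3 W × 8.26 h × 30 d = 144,790 Wh = 144.8 kWh
hot tub heater: 4230 W × 0.72 h × 30 d = 91,368 Wh = 91.37 kWh
television: 103.6 W × 12.9 h × 30 d = 40,093 Wh = 40.09 kWh
refrigerator: 96.3 W × 8.9 h × 30 d = 25,712 Wh = 25.71 kWh
desktop computer: 313.2 W × 1.6 h × 30 d = 15,034 Wh = 15.03 kWh
Total energy = 1,155 + 144.8 + 91.37 + 40.09 + 25.71 + 15.03 = 1,472 kWh
Cost = 1,472 kWh × €0.349 = €513.87 ≈ €514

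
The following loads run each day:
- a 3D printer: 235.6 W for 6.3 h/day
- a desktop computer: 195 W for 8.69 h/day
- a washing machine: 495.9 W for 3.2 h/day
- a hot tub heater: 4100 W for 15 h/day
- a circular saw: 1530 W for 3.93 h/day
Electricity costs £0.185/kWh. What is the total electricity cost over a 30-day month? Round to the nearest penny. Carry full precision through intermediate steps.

3D printer: 235.6 W × 6.3 h × 30 d = 44,528 Wh = 44.53 kWh
desktop computer: 195 W × 8.69 h × 30 d = 50,836 Wh = 50.84 kWh
washing machine: 495.9 W × 3.2 h × 30 d = 47,606 Wh = 47.61 kWh
hot tub heater: 4100 W × 15 h × 30 d = 1,845,000 Wh = 1,845 kWh
circular saw: 1530 W × 3.93 h × 30 d = 180,387 Wh = 180.4 kWh
Total energy = 44.53 + 50.84 + 47.61 + 1,845 + 180.4 = 2,168 kWh
Cost = 2,168 kWh × £0.185 = £401.15

£401.15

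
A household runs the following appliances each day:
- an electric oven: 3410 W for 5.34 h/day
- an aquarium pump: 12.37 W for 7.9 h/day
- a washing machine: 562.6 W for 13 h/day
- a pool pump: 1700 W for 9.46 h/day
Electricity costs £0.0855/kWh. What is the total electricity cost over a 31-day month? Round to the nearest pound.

electric oven: 3410 W × 5.34 h × 31 d = 564,491 Wh = 564.5 kWh
aquarium pump: 12.37 W × 7.9 h × 31 d = 3,029 Wh = 3.029 kWh
washing machine: 562.6 W × 13 h × 31 d = 226,728 Wh = 226.7 kWh
pool pump: 1700 W × 9.46 h × 31 d = 498,542 Wh = 498.5 kWh
Total energy = 564.5 + 3.029 + 226.7 + 498.5 = 1,293 kWh
Cost = 1,293 kWh × £0.0855 = £110.53 ≈ £111

£111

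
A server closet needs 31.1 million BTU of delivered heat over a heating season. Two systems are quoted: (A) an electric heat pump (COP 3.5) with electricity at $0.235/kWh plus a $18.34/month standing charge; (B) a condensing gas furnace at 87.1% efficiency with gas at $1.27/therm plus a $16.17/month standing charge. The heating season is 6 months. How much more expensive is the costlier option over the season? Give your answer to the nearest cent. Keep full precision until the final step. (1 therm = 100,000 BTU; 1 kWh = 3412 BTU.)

$171.55

Heat load = 31.1 × 10⁶ BTU = 31,100,000 BTU
Gas: input = 31,100,000 / 0.871 = 35,706,085 BTU = 357.1 therm → 357.1 × $1.27 = $453.47; + 6 × $16.17 standing = $550.49
Heat pump: 31,100,000 BTU / 3412 = 9,115 kWh heat; / 3.5 = 2,604 kWh in → × $0.235 = $612.00; + 6 × $18.34 standing = $722.04
Difference = |$550.49 − $722.04| = $171.55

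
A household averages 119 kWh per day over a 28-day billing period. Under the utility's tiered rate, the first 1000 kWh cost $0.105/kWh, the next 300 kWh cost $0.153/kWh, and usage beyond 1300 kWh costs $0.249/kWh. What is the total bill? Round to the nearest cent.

Usage = 119 kWh/day × 28 days = 3332 kWh
First 1000 kWh × $0.105 = $105.00
Next 300 kWh × $0.153 = $45.90
Remaining 2032 kWh × $0.249 = $505.97
Total = $656.87

$656.87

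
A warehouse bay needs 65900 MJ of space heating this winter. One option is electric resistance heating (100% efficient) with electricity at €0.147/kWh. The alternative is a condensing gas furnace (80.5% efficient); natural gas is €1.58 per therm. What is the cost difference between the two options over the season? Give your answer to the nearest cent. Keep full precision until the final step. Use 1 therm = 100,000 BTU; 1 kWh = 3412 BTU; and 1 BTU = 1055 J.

€1465.16

Heat load = 65900 MJ = 65,900,000,000 J / 1055 = 62,464,455 BTU
Gas: input = 62,464,455 / 0.805 = 77,595,596 BTU = 776 therm → 776 × €1.58 = €1,226.01
Electric: 62,464,455 BTU / 3412 = 18,310 kWh → × €0.147 = €2,691.17
Difference = |€1,226.01 − €2,691.17| = €1,465.16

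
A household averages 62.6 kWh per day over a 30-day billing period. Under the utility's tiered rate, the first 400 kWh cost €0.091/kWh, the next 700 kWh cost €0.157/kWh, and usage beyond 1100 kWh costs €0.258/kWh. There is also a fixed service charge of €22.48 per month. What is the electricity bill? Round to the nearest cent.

Usage = 62.6 kWh/day × 30 days = 1878 kWh
First 400 kWh × €0.091 = €36.40
Next 700 kWh × €0.157 = €109.90
Remaining 778 kWh × €0.258 = €200.72
Energy charge = €347.02; + service €22.48 = €369.50

€369.50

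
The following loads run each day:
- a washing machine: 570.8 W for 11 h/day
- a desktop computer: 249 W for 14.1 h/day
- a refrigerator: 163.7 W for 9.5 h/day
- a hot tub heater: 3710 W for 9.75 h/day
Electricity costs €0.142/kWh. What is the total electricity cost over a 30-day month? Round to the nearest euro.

washing machine: 570.8 W × 11 h × 30 d = 188,364 Wh = 188.4 kWh
desktop computer: 249 W × 14.1 h × 30 d = 105,327 Wh = 105.3 kWh
refrigerator: 163.7 W × 9.5 h × 30 d = 46,654 Wh = 46.65 kWh
hot tub heater: 3710 W × 9.75 h × 30 d = 1,085,175 Wh = 1,085 kWh
Total energy = 188.4 + 105.3 + 46.65 + 1,085 = 1,426 kWh
Cost = 1,426 kWh × €0.142 = €202.42 ≈ €202

€202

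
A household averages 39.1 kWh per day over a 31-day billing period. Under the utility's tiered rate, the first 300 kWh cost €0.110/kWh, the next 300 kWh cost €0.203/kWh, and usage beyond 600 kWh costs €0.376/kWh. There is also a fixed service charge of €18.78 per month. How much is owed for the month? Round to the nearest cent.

Usage = 39.1 kWh/day × 31 days = 1212.1 kWh
First 300 kWh × €0.110 = €33.00
Next 300 kWh × €0.203 = €60.90
Remaining 612.1 kWh × €0.376 = €230.15
Energy charge = €324.05; + service €18.78 = €342.83

€342.83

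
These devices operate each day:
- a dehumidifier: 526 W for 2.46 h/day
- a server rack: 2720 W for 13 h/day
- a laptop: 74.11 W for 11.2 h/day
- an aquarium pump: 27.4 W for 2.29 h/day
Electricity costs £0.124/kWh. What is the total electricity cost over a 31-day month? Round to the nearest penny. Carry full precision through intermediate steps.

£144.33

dehumidifier: 526 W × 2.46 h × 31 d = 40,113 Wh = 40.11 kWh
server rack: 2720 W × 13 h × 31 d = 1,096,160 Wh = 1,096 kWh
laptop: 74.11 W × 11.2 h × 31 d = 25,731 Wh = 25.73 kWh
aquarium pump: 27.4 W × 2.29 h × 31 d = 1,945 Wh = 1.945 kWh
Total energy = 40.11 + 1,096 + 25.73 + 1.945 = 1,164 kWh
Cost = 1,164 kWh × £0.124 = £144.33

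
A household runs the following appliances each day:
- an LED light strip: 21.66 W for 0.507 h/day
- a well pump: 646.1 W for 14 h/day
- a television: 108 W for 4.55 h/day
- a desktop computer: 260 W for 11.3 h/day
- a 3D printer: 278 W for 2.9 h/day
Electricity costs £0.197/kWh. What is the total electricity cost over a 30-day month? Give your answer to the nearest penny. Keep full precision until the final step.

£78.56

LED light strip: 21.66 W × 0.507 h × 30 d = 329 Wh = 0.3294 kWh
well pump: 646.1 W × 14 h × 30 d = 271,362 Wh = 271.4 kWh
television: 108 W × 4.55 h × 30 d = 14,742 Wh = 14.74 kWh
desktop computer: 260 W × 11.3 h × 30 d = 88,140 Wh = 88.14 kWh
3D printer: 278 W × 2.9 h × 30 d = 24,186 Wh = 24.19 kWh
Total energy = 0.3294 + 271.4 + 14.74 + 88.14 + 24.19 = 398.8 kWh
Cost = 398.8 kWh × £0.197 = £78.56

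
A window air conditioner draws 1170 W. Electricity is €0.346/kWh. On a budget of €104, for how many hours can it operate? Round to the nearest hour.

Energy budget = €104 / €0.346 per kWh = 300.6 kWh = 300,578 Wh
Runtime = 300,578 Wh / 1170 W = 256.9 h

257 h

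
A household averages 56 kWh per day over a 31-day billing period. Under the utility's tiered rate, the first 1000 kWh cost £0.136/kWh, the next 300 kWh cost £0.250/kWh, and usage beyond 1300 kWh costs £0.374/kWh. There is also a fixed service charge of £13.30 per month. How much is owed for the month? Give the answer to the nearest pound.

£387

Usage = 56 kWh/day × 31 days = 1736 kWh
First 1000 kWh × £0.136 = £136.00
Next 300 kWh × £0.250 = £75.00
Remaining 436 kWh × £0.374 = £163.06
Energy charge = £374.06; + service £13.30 = £387.36 ≈ £387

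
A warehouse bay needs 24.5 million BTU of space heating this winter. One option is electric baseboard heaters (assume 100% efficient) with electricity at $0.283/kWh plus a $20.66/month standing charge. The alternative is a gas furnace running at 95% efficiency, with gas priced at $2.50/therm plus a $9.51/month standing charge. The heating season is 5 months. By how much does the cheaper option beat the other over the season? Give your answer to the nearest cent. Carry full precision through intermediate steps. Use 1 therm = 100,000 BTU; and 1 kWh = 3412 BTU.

$1443.11

Heat load = 24.5 × 10⁶ BTU = 24,500,000 BTU
Gas: input = 24,500,000 / 0.95 = 25,789,474 BTU = 257.9 therm → 257.9 × $2.50 = $644.74; + 5 × $9.51 standing = $692.29
Electric: 24,500,000 BTU / 3412 = 7,181 kWh → × $0.283 = $2,032.09; + 5 × $20.66 standing = $2,135.39
Difference = |$692.29 − $2,135.39| = $1,443.11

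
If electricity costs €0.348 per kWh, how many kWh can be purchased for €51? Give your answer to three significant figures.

147 kWh

€51 / €0.348 per kWh = 146.6 kWh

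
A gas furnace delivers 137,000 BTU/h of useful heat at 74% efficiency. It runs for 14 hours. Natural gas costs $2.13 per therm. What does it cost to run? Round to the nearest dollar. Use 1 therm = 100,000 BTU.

$55

Heat delivered = 137,000 BTU/h × 14 h = 1,918,000 BTU
Gas input = 1,918,000 / 0.74 = 2,591,892 BTU
= 2,591,892 / 100,000 = 25.92 therm
Cost = 25.92 × $2.13/therm = $55.21 ≈ $55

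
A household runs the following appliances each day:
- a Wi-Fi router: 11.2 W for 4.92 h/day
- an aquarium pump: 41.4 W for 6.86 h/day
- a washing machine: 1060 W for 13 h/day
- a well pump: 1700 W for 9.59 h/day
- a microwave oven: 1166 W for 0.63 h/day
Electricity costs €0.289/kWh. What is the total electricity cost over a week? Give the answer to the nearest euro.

€63

Wi-Fi router: 11.2 W × 4.92 h × 7 d = 386 Wh = 0.3857 kWh
aquarium pump: 41.4 W × 6.86 h × 7 d = 1,988 Wh = 1.988 kWh
washing machine: 1060 W × 13 h × 7 d = 96,460 Wh = 96.46 kWh
well pump: 1700 W × 9.59 h × 7 d = 114,121 Wh = 114.1 kWh
microwave oven: 1166 W × 0.63 h × 7 d = 5,142 Wh = 5.142 kWh
Total energy = 0.3857 + 1.988 + 96.46 + 114.1 + 5.142 = 218.1 kWh
Cost = 218.1 kWh × €0.289 = €63.03 ≈ €63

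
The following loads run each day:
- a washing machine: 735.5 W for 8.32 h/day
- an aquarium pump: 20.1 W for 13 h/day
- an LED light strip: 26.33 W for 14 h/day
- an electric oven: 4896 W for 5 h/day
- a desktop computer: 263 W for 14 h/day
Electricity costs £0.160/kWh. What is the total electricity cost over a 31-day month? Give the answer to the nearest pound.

£173

washing machine: 735.5 W × 8.32 h × 31 d = 189,700 Wh = 189.7 kWh
aquarium pump: 20.1 W × 13 h × 31 d = 8,100 Wh = 8.1 kWh
LED light strip: 26.33 W × 14 h × 31 d = 11,427 Wh = 11.43 kWh
electric oven: 4896 W × 5 h × 31 d = 758,880 Wh = 758.9 kWh
desktop computer: 263 W × 14 h × 31 d = 114,142 Wh = 114.1 kWh
Total energy = 189.7 + 8.1 + 11.43 + 758.9 + 114.1 = 1,082 kWh
Cost = 1,082 kWh × £0.160 = £173.16 ≈ £173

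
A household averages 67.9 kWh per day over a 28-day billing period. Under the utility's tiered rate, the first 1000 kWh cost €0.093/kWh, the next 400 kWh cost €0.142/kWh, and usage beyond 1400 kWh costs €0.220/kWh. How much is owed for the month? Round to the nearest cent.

Usage = 67.9 kWh/day × 28 days = 1901.2 kWh
First 1000 kWh × €0.093 = €93.00
Next 400 kWh × €0.142 = €56.80
Remaining 501.2 kWh × €0.220 = €110.26
Total = €260.06

€260.06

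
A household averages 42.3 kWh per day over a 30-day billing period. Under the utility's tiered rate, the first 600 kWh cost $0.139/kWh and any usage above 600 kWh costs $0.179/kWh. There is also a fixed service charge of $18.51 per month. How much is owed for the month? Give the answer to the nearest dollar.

$222

Usage = 42.3 kWh/day × 30 days = 1269 kWh
First 600 kWh × $0.139 = $83.40
Remaining 669 kWh × $0.179 = $119.75
Energy charge = $203.15; + service $18.51 = $221.66 ≈ $222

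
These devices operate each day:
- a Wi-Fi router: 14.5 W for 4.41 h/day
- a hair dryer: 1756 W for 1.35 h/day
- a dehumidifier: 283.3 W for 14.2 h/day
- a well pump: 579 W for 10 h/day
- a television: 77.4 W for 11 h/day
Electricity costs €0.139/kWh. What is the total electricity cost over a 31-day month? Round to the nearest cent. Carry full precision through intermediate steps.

€56.44

Wi-Fi router: 14.5 W × 4.41 h × 31 d = 1,982 Wh = 1.982 kWh
hair dryer: 1756 W × 1.35 h × 31 d = 73,489 Wh = 73.49 kWh
dehumidifier: 283.3 W × 14.2 h × 31 d = 124,709 Wh = 124.7 kWh
well pump: 579 W × 10 h × 31 d = 179,490 Wh = 179.5 kWh
television: 77.4 W × 11 h × 31 d = 26,393 Wh = 26.39 kWh
Total energy = 1.982 + 73.49 + 124.7 + 179.5 + 26.39 = 406.1 kWh
Cost = 406.1 kWh × €0.139 = €56.44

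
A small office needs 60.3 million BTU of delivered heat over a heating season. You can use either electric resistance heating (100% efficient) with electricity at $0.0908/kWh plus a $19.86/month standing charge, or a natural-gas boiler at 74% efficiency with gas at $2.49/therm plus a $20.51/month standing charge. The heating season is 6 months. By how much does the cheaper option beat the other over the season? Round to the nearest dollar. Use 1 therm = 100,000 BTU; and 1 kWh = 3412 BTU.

$428

Heat load = 60.3 × 10⁶ BTU = 60,300,000 BTU
Gas: input = 60,300,000 / 0.74 = 81,486,486 BTU = 814.9 therm → 814.9 × $2.49 = $2,029.01; + 6 × $20.51 standing = $2,152.07
Electric: 60,300,000 BTU / 3412 = 17,670 kWh → × $0.0908 = $1,604.70; + 6 × $19.86 standing = $1,723.86
Difference = |$2,152.07 − $1,723.86| = $428.21 ≈ $428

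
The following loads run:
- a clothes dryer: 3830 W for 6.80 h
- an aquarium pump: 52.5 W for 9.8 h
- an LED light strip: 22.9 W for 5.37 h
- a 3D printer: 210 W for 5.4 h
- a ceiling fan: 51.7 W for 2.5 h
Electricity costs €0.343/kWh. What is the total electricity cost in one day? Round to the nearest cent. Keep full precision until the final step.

€9.59

clothes dryer: 3830 W × 6.80 h = 26,044 Wh = 26.04 kWh
aquarium pump: 52.5 W × 9.8 h = 514 Wh = 0.5145 kWh
LED light strip: 22.9 W × 5.37 h = 123 Wh = 0.123 kWh
3D printer: 210 W × 5.4 h = 1,134 Wh = 1.134 kWh
ceiling fan: 51.7 W × 2.5 h = 129 Wh = 0.1293 kWh
Total energy = 26.04 + 0.5145 + 0.123 + 1.134 + 0.1293 = 27.94 kWh
Cost = 27.94 kWh × €0.343 = €9.59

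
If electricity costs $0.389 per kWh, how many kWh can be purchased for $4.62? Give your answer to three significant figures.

11.9 kWh

$4.62 / $0.389 per kWh = 11.88 kWh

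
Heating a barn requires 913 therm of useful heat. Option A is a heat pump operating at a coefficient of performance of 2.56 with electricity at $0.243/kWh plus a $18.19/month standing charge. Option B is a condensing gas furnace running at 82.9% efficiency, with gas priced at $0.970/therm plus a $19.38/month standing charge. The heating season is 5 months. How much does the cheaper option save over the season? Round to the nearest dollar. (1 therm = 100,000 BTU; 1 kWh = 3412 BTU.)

Heat load = 913 therm × 100,000 = 91,300,000 BTU
Gas: input = 91,300,000 / 0.829 = 110,132,690 BTU = 1,101 therm → 1,101 × $0.970 = $1,068.29; + 5 × $19.38 standing = $1,165.19
Heat pump: 91,300,000 BTU / 3412 = 26,760 kWh heat; / 2.56 = 10,450 kWh in → × $0.243 = $2,539.97; + 5 × $18.19 standing = $2,630.92
Difference = |$1,165.19 − $2,630.92| = $1,465.73 ≈ $1466

$1466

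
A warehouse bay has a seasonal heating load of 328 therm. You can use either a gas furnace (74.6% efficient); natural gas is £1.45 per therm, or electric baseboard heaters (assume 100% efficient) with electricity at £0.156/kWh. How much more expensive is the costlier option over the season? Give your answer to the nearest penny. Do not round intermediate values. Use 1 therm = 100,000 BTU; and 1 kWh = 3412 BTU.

£862.11

Heat load = 328 therm × 100,000 = 32,800,000 BTU
Gas: input = 32,800,000 / 0.746 = 43,967,828 BTU = 439.7 therm → 439.7 × £1.45 = £637.53
Electric: 32,800,000 BTU / 3412 = 9,613 kWh → × £0.156 = £1,499.65
Difference = |£637.53 − £1,499.65| = £862.11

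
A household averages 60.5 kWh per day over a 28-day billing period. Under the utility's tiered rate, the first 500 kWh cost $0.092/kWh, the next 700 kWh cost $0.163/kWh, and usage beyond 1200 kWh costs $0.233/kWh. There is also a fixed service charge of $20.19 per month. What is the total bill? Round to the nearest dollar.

Usage = 60.5 kWh/day × 28 days = 1694 kWh
First 500 kWh × $0.092 = $46.00
Next 700 kWh × $0.163 = $114.10
Remaining 494 kWh × $0.233 = $115.10
Energy charge = $275.20; + service $20.19 = $295.39 ≈ $295

$295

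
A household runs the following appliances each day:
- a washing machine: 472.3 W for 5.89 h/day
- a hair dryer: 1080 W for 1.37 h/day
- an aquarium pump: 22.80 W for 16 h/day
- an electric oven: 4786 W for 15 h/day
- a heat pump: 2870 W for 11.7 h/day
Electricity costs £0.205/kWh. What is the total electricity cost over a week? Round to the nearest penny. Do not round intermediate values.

washing machine: 472.3 W × 5.89 h × 7 d = 19,473 Wh = 19.47 kWh
hair dryer: 1080 W × 1.37 h × 7 d = 10,357 Wh = 10.36 kWh
aquarium pump: 22.80 W × 16 h × 7 d = 2,554 Wh = 2.554 kWh
electric oven: 4786 W × 15 h × 7 d = 502,530 Wh = 502.5 kWh
heat pump: 2870 W × 11.7 h × 7 d = 235,053 Wh = 235.1 kWh
Total energy = 19.47 + 10.36 + 2.554 + 502.5 + 235.1 = 770 kWh
Cost = 770 kWh × £0.205 = £157.84

£157.84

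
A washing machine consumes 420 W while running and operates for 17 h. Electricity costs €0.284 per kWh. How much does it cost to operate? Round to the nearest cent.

€2.03

Energy = 420 W × 17 h = 7,140 Wh = 7.14 kWh
Cost = 7.14 kWh × €0.284/kWh = €2.03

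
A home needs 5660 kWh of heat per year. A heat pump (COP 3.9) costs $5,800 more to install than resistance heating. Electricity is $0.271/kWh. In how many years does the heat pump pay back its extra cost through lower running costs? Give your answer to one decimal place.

Resistance: 5660 kWh × $0.271 = $1,533.86/yr
Heat pump: 5660 / 3.9 = 1451 kWh in → × $0.271 = $393.30/yr
Annual savings = $1,140.56
Payback = $5,800 / $1,140.56 = 5.09 years

5.1 years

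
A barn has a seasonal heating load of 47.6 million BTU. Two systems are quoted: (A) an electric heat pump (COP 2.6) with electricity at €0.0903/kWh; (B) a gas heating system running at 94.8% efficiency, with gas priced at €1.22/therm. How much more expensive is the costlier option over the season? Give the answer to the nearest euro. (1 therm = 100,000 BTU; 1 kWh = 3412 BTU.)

€128

Heat load = 47.6 × 10⁶ BTU = 47,600,000 BTU
Gas: input = 47,600,000 / 0.948 = 50,210,970 BTU = 502.1 therm → 502.1 × €1.22 = €612.57
Heat pump: 47,600,000 BTU / 3412 = 13,950 kWh heat; / 2.6 = 5,366 kWh in → × €0.0903 = €484.52
Difference = |€612.57 − €484.52| = €128.05 ≈ €128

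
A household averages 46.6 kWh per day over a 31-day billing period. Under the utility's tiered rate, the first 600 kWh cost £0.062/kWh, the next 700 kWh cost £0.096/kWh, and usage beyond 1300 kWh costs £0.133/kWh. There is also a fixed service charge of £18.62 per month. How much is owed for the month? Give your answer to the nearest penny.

£142.25

Usage = 46.6 kWh/day × 31 days = 1444.6 kWh
First 600 kWh × £0.062 = £37.20
Next 700 kWh × £0.096 = £67.20
Remaining 144.6 kWh × £0.133 = £19.23
Energy charge = £123.63; + service £18.62 = £142.25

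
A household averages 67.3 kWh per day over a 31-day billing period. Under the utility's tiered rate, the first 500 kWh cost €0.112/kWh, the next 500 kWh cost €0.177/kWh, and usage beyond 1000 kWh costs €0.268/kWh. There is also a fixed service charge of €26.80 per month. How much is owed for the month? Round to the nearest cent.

€462.43

Usage = 67.3 kWh/day × 31 days = 2086.3 kWh
First 500 kWh × €0.112 = €56.00
Next 500 kWh × €0.177 = €88.50
Remaining 1086.3 kWh × €0.268 = €291.13
Energy charge = €435.63; + service €26.80 = €462.43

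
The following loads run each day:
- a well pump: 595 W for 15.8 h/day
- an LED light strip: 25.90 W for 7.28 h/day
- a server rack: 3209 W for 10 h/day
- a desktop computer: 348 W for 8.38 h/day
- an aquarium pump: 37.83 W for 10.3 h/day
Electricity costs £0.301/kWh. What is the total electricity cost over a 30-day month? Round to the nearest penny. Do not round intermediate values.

£406.22

well pump: 595 W × 15.8 h × 30 d = 282,030 Wh = 282 kWh
LED light strip: 25.90 W × 7.28 h × 30 d = 5,657 Wh = 5.657 kWh
server rack: 3209 W × 10 h × 30 d = 962,700 Wh = 962.7 kWh
desktop computer: 348 W × 8.38 h × 30 d = 87,487 Wh = 87.49 kWh
aquarium pump: 37.83 W × 10.3 h × 30 d = 11,689 Wh = 11.69 kWh
Total energy = 282 + 5.657 + 962.7 + 87.49 + 11.69 = 1,350 kWh
Cost = 1,350 kWh × £0.301 = £406.22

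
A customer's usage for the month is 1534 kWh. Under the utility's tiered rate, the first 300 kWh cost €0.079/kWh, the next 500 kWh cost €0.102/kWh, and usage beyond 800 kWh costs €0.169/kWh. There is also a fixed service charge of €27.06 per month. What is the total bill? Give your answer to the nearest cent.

€225.81

First 300 kWh × €0.079 = €23.70
Next 500 kWh × €0.102 = €51.00
Remaining 734 kWh × €0.169 = €124.05
Energy charge = €198.75; + service €27.06 = €225.81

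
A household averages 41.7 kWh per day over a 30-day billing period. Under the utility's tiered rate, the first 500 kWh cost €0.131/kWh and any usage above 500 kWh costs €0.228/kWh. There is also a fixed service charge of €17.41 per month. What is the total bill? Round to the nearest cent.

Usage = 41.7 kWh/day × 30 days = 1251 kWh
First 500 kWh × €0.131 = €65.50
Remaining 751 kWh × €0.228 = €171.23
Energy charge = €236.73; + service €17.41 = €254.14

€254.14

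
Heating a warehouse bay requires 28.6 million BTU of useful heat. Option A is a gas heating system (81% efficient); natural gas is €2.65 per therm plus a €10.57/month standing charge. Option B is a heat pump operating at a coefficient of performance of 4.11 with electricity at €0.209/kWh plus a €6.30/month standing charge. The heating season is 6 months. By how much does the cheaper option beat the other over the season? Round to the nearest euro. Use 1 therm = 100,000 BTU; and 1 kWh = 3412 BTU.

Heat load = 28.6 × 10⁶ BTU = 28,600,000 BTU
Gas: input = 28,600,000 / 0.810 = 35,308,642 BTU = 353.1 therm → 353.1 × €2.65 = €935.68; + 6 × €10.57 standing = €999.10
Heat pump: 28,600,000 BTU / 3412 = 8,382 kWh heat; / 4.11 = 2,039 kWh in → × €0.209 = €426.25; + 6 × €6.30 standing = €464.05
Difference = |€999.10 − €464.05| = €535.05 ≈ €535

€535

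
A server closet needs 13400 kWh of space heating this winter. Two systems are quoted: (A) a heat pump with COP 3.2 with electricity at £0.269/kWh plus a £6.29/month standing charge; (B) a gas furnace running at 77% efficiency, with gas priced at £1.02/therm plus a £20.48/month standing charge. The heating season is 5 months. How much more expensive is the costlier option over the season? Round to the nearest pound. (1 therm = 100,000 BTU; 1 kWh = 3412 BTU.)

£450

Heat load = 13400 kWh × 3412 = 45,720,800 BTU
Gas: input = 45,720,800 / 0.77 = 59,377,662 BTU = 593.8 therm → 593.8 × £1.02 = £605.65; + 5 × £20.48 standing = £708.05
Heat pump: 45,720,800 BTU / 3412 = 13,400 kWh heat; / 3.2 = 4,188 kWh in → × £0.269 = £1,126.44; + 5 × £6.29 standing = £1,157.89
Difference = |£708.05 − £1,157.89| = £449.84 ≈ £450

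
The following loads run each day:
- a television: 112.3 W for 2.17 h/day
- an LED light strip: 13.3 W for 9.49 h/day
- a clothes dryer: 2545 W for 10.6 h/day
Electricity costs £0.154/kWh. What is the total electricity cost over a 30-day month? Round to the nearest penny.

television: 112.3 W × 2.17 h × 30 d = 7,311 Wh = 7.311 kWh
LED light strip: 13.3 W × 9.49 h × 30 d = 3,787 Wh = 3.787 kWh
clothes dryer: 2545 W × 10.6 h × 30 d = 809,310 Wh = 809.3 kWh
Total energy = 7.311 + 3.787 + 809.3 = 820.4 kWh
Cost = 820.4 kWh × £0.154 = £126.34

£126.34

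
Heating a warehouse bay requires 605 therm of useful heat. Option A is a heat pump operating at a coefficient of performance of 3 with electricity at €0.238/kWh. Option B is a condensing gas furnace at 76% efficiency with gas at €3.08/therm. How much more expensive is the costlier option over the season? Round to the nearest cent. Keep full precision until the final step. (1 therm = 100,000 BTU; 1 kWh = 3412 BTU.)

Heat load = 605 therm × 100,000 = 60,500,000 BTU
Gas: input = 60,500,000 / 0.76 = 79,605,263 BTU = 796.1 therm → 796.1 × €3.08 = €2,451.84
Heat pump: 60,500,000 BTU / 3412 = 17,730 kWh heat; / 3 = 5,911 kWh in → × €0.238 = €1,406.70
Difference = |€2,451.84 − €1,406.70| = €1,045.14

€1045.14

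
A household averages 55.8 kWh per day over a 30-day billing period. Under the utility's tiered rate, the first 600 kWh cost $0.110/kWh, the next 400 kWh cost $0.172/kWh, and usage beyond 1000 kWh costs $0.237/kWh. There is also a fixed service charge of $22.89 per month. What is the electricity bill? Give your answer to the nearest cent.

Usage = 55.8 kWh/day × 30 days = 1674 kWh
First 600 kWh × $0.110 = $66.00
Next 400 kWh × $0.172 = $68.80
Remaining 674 kWh × $0.237 = $159.74
Energy charge = $294.54; + service $22.89 = $317.43

$317.43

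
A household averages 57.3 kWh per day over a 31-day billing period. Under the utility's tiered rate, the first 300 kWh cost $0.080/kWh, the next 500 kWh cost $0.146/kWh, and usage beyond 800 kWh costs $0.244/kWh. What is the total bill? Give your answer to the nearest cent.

$335.22

Usage = 57.3 kWh/day × 31 days = 1776.3 kWh
First 300 kWh × $0.080 = $24.00
Next 500 kWh × $0.146 = $73.00
Remaining 976.3 kWh × $0.244 = $238.22
Total = $335.22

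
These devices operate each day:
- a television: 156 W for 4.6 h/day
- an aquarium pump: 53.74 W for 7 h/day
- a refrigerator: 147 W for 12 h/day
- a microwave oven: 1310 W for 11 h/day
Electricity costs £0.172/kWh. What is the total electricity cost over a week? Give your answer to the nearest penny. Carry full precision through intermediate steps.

£20.79

television: 156 W × 4.6 h × 7 d = 5,023 Wh = 5.023 kWh
aquarium pump: 53.74 W × 7 h × 7 d = 2,633 Wh = 2.633 kWh
refrigerator: 147 W × 12 h × 7 d = 12,348 Wh = 12.35 kWh
microwave oven: 1310 W × 11 h × 7 d = 100,870 Wh = 100.9 kWh
Total energy = 5.023 + 2.633 + 12.35 + 100.9 = 120.9 kWh
Cost = 120.9 kWh × £0.172 = £20.79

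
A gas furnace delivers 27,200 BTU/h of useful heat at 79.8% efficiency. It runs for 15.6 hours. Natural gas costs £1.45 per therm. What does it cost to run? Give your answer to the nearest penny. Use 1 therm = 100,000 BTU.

£7.71

Heat delivered = 27,200 BTU/h × 15.6 h = 424,320 BTU
Gas input = 424,320 / 0.798 = 531,729 BTU
= 531,729 / 100,000 = 5.317 therm
Cost = 5.317 × £1.45/therm = £7.71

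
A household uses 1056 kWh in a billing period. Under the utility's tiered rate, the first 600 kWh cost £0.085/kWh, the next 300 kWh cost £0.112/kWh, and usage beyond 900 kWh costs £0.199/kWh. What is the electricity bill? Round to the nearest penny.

First 600 kWh × £0.085 = £51.00
Next 300 kWh × £0.112 = £33.60
Remaining 156 kWh × £0.199 = £31.04
Total = £115.64

£115.64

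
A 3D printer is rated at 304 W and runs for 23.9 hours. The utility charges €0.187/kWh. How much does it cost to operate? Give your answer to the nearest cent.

€1.36

Energy = 304 W × 23.9 h = 7,266 Wh = 7.266 kWh
Cost = 7.266 kWh × €0.187/kWh = €1.36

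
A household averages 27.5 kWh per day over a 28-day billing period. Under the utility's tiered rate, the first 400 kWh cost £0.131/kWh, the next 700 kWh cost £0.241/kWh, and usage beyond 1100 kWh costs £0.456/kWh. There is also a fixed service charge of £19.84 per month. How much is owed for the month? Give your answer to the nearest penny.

£161.41

Usage = 27.5 kWh/day × 28 days = 770 kWh
First 400 kWh × £0.131 = £52.40
Next 370 kWh × £0.241 = £89.17
Remaining tier: 0 kWh (not reached)
Energy charge = £141.57; + service £19.84 = £161.41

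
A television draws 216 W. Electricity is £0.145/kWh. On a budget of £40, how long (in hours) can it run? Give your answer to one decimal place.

1277.1 h

Energy budget = £40 / £0.145 per kWh = 275.9 kWh = 275,862 Wh
Runtime = 275,862 Wh / 216 W = 1,277 h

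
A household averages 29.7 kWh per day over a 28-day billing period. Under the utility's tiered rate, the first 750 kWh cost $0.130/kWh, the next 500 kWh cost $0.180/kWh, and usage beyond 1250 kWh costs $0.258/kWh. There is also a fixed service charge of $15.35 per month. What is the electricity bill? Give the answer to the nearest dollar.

$128

Usage = 29.7 kWh/day × 28 days = 831.6 kWh
First 750 kWh × $0.130 = $97.50
Next 81.6 kWh × $0.180 = $14.69
Remaining tier: 0 kWh (not reached)
Energy charge = $112.19; + service $15.35 = $127.54 ≈ $128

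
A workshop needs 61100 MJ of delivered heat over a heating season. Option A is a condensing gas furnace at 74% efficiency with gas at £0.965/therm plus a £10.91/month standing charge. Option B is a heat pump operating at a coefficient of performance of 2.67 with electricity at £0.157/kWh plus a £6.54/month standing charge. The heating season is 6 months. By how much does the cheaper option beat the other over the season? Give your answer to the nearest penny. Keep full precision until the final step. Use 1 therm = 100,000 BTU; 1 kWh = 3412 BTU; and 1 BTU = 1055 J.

Heat load = 61100 MJ = 61,100,000,000 J / 1055 = 57,914,692 BTU
Gas: input = 57,914,692 / 0.74 = 78,263,097 BTU = 782.6 therm → 782.6 × £0.965 = £755.24; + 6 × £10.91 standing = £820.70
Heat pump: 57,914,692 BTU / 3412 = 16,970 kWh heat; / 2.67 = 6,357 kWh in → × £0.157 = £998.09; + 6 × £6.54 standing = £1,037.33
Difference = |£820.70 − £1,037.33| = £216.63

£216.63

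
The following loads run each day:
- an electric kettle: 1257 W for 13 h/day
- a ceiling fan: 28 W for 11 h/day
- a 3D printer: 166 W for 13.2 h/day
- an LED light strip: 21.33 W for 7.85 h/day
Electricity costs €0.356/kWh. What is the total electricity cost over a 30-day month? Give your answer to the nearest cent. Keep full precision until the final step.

electric kettle: 1257 W × 13 h × 30 d = 490,230 Wh = 490.2 kWh
ceiling fan: 28 W × 11 h × 30 d = 9,240 Wh = 9.24 kWh
3D printer: 166 W × 13.2 h × 30 d = 65,736 Wh = 65.74 kWh
LED light strip: 21.33 W × 7.85 h × 30 d = 5,023 Wh = 5.023 kWh
Total energy = 490.2 + 9.24 + 65.74 + 5.023 = 570.2 kWh
Cost = 570.2 kWh × €0.356 = €203.00

€203.00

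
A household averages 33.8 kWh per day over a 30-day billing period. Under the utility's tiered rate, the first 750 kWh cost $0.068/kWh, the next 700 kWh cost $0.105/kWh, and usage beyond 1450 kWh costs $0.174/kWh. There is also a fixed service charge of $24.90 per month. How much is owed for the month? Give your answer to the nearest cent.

$103.62

Usage = 33.8 kWh/day × 30 days = 1014 kWh
First 750 kWh × $0.068 = $51.00
Next 264 kWh × $0.105 = $27.72
Remaining tier: 0 kWh (not reached)
Energy charge = $78.72; + service $24.90 = $103.62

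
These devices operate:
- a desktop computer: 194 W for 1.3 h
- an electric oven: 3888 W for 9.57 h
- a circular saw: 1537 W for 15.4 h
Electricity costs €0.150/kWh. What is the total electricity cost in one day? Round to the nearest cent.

€9.17

desktop computer: 194 W × 1.3 h = 252 Wh = 0.2522 kWh
electric oven: 3888 W × 9.57 h = 37,208 Wh = 37.21 kWh
circular saw: 1537 W × 15.4 h = 23,670 Wh = 23.67 kWh
Total energy = 0.2522 + 37.21 + 23.67 = 61.13 kWh
Cost = 61.13 kWh × €0.150 = €9.17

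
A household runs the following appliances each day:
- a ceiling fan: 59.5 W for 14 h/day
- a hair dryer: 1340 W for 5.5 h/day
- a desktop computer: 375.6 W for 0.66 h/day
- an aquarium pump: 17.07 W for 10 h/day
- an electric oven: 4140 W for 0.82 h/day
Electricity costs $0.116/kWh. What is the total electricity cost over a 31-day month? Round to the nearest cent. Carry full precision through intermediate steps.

$43.21

ceiling fan: 59.5 W × 14 h × 31 d = 25,823 Wh = 25.82 kWh
hair dryer: 1340 W × 5.5 h × 31 d = 228,470 Wh = 228.5 kWh
desktop computer: 375.6 W × 0.66 h × 31 d = 7,685 Wh = 7.685 kWh
aquarium pump: 17.07 W × 10 h × 31 d = 5,292 Wh = 5.292 kWh
electric oven: 4140 W × 0.82 h × 31 d = 105,239 Wh = 105.2 kWh
Total energy = 25.82 + 228.5 + 7.685 + 5.292 + 105.2 = 372.5 kWh
Cost = 372.5 kWh × $0.116 = $43.21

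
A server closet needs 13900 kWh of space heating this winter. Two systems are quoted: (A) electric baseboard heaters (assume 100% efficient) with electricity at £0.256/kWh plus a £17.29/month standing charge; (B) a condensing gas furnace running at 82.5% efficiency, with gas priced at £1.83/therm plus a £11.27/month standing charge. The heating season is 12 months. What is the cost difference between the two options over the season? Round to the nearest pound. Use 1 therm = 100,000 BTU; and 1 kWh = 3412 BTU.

Heat load = 13900 kWh × 3412 = 47,426,800 BTU
Gas: input = 47,426,800 / 0.825 = 57,487,030 BTU = 574.9 therm → 574.9 × £1.83 = £1,052.01; + 12 × £11.27 standing = £1,187.25
Electric: 47,426,800 BTU / 3412 = 13,900 kWh → × £0.256 = £3,558.40; + 12 × £17.29 standing = £3,765.88
Difference = |£1,187.25 − £3,765.88| = £2,578.63 ≈ £2579

£2579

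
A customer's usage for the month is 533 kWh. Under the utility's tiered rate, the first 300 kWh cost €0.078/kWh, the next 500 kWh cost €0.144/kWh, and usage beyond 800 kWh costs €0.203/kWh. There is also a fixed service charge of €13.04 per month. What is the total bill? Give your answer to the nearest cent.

€69.99

First 300 kWh × €0.078 = €23.40
Next 233 kWh × €0.144 = €33.55
Remaining tier: 0 kWh (not reached)
Energy charge = €56.95; + service €13.04 = €69.99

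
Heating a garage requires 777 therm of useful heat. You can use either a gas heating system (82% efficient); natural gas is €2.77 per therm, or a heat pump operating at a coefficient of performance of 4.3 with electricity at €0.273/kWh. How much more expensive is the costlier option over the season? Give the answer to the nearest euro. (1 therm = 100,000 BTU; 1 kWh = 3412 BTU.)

€1179

Heat load = 777 therm × 100,000 = 77,700,000 BTU
Gas: input = 77,700,000 / 0.820 = 94,756,098 BTU = 947.6 therm → 947.6 × €2.77 = €2,624.74
Heat pump: 77,700,000 BTU / 3412 = 22,770 kWh heat; / 4.3 = 5,296 kWh in → × €0.273 = €1,445.79
Difference = |€2,624.74 − €1,445.79| = €1,178.95 ≈ €1179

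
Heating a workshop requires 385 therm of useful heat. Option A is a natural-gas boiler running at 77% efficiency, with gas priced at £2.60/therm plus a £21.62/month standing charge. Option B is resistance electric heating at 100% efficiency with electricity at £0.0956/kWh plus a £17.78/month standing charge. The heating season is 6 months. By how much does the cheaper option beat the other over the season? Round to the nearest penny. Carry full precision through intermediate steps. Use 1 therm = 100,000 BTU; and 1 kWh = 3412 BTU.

£244.32

Heat load = 385 therm × 100,000 = 38,500,000 BTU
Gas: input = 38,500,000 / 0.77 = 50,000,000 BTU = 500 therm → 500 × £2.60 = £1,300.00; + 6 × £21.62 standing = £1,429.72
Electric: 38,500,000 BTU / 3412 = 11,280 kWh → × £0.0956 = £1,078.72; + 6 × £17.78 standing = £1,185.40
Difference = |£1,429.72 − £1,185.40| = £244.32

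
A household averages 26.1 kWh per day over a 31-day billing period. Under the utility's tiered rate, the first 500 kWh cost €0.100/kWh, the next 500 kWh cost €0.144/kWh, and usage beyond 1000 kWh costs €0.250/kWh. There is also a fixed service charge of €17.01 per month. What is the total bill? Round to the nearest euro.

Usage = 26.1 kWh/day × 31 days = 809.1 kWh
First 500 kWh × €0.100 = €50.00
Next 309.1 kWh × €0.144 = €44.51
Remaining tier: 0 kWh (not reached)
Energy charge = €94.51; + service €17.01 = €111.52 ≈ €112

€112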